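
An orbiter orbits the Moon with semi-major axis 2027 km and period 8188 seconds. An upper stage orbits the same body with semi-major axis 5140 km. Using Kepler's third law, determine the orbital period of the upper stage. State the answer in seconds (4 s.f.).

Kepler's third law: T² ∝ a³, so T₂ = T₁ (a₂/a₁)^(3/2).
a₂/a₁ = 2.536, (a₂/a₁)^(3/2) = 4.038.
T₂ = 8188 × 4.038 = 33060 seconds.

T₂ ≈ 33060 seconds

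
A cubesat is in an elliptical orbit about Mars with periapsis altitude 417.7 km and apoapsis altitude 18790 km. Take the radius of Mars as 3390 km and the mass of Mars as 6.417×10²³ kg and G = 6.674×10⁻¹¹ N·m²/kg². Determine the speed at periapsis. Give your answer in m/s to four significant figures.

v ≈ 4382 m/s

μ = GM = 6.674×10⁻¹¹ × 6.417×10²³ = 4.283×10¹³ m³/s².
r_p = 3390 + 417.7 = 3807.7 km = 3.8077×10⁶ m.
r_a = 3390 + 18790 = 22180 km = 2.2180×10⁷ m.
Semi-major axis a = (r_p + r_a)/2 = 12994 km = 1.299×10⁷ m.
Vis-viva: v² = μ(2/r − 1/a) = 4.283×10¹³ × (5.253×10⁻⁷ − 7.696×10⁻⁸) = 1.920×10⁷ m²/s².
v = 4382 m/s.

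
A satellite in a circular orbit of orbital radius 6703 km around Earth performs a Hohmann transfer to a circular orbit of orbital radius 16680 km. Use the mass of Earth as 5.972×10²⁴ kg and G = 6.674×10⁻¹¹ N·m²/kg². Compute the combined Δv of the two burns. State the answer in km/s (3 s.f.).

μ = GM = 6.674×10⁻¹¹ × 5.972×10²⁴ = 3.986×10¹⁴ m³/s².
r₁ = 6703 km = 6.703×10⁶ m.
r₂ = 16680 km = 1.668×10⁷ m.
Transfer ellipse a_t = (r₁ + r₂)/2 = 1.169×10⁷ m.
At r₁: circular v_c1 = √(μ/r₁) = 7711 m/s; transfer-perigee v_p = √[μ(2/r₁ − 1/a_t)] = 9210 m/s.
Δv₁ = v_p − v_c1 = 1499 m/s.
At r₂: circular v_c2 = √(μ/r₂) = 4888 m/s; transfer-apogee v_a = √[μ(2/r₂ − 1/a_t)] = 3701 m/s.
Δv₂ = v_c2 − v_a = 1187 m/s.
Total Δv = Δv₁ + Δv₂ = 2686 m/s = 2.686 km/s.

Δv_total ≈ 2.69 km/s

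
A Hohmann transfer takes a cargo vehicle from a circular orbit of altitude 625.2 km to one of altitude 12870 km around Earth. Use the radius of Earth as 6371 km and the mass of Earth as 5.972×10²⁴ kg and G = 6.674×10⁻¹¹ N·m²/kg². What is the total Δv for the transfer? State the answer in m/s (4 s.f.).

Δv_total ≈ 2821 m/s

μ = GM = 6.674×10⁻¹¹ × 5.972×10²⁴ = 3.986×10¹⁴ m³/s².
r₁ = 6371 + 625.2 = 6996.2 km = 6.9962×10⁶ m.
r₂ = 6371 + 12870 = 19241 km = 1.9241×10⁷ m.
Transfer ellipse a_t = (r₁ + r₂)/2 = 1.312×10⁷ m.
At r₁: circular v_c1 = √(μ/r₁) = 7548 m/s; transfer-perigee v_p = √[μ(2/r₁ − 1/a_t)] = 9141 m/s.
Δv₁ = v_p − v_c1 = 1593 m/s.
At r₂: circular v_c2 = √(μ/r₂) = 4551 m/s; transfer-apogee v_a = √[μ(2/r₂ − 1/a_t)] = 3324 m/s.
Δv₂ = v_c2 − v_a = 1228 m/s.
Total Δv = Δv₁ + Δv₂ = 2821 m/s.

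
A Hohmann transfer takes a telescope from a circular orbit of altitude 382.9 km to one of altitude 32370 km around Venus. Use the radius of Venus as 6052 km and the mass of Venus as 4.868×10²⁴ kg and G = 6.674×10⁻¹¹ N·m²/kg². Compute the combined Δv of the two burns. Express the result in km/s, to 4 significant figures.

μ = GM = 6.674×10⁻¹¹ × 4.868×10²⁴ = 3.249×10¹⁴ m³/s².
r₁ = 6052 + 382.9 = 6434.9 km = 6.4349×10⁶ m.
r₂ = 6052 + 32370 = 38422 km = 3.8422×10⁷ m.
Transfer ellipse a_t = (r₁ + r₂)/2 = 2.243×10⁷ m.
At r₁: circular v_c1 = √(μ/r₁) = 7106 m/s; transfer-periapsis v_p = √[μ(2/r₁ − 1/a_t)] = 9300 m/s.
Δv₁ = v_p − v_c1 = 2195 m/s.
At r₂: circular v_c2 = √(μ/r₂) = 2908 m/s; transfer-apoapsis v_a = √[μ(2/r₂ − 1/a_t)] = 1558 m/s.
Δv₂ = v_c2 − v_a = 1350 m/s.
Total Δv = Δv₁ + Δv₂ = 3545 m/s = 3.545 km/s.

Δv_total ≈ 3.545 km/s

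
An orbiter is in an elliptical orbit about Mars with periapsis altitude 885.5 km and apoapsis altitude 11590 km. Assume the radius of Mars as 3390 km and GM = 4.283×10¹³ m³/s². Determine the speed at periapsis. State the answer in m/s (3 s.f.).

r_p = 3390 + 885.5 = 4275.5 km = 4.2755×10⁶ m.
r_a = 3390 + 11590 = 14980 km = 1.4980×10⁷ m.
Semi-major axis a = (r_p + r_a)/2 = 9627.8 km = 9.628×10⁶ m.
Vis-viva: v² = μ(2/r − 1/a) = 4.283×10¹³ × (4.678×10⁻⁷ − 1.039×10⁻⁷) = 1.559×10⁷ m²/s².
v = 3948 m/s.

v ≈ 3950 m/s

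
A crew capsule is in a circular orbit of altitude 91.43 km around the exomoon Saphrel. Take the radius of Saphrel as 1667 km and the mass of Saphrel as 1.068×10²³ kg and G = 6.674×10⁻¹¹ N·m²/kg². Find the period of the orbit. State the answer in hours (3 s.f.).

μ = GM = 6.674×10⁻¹¹ × 1.068×10²³ = 7.128×10¹² m³/s².
r = 1667 + 91.43 = 1758.4 km = 1.7584×10⁶ m.
Kepler's third law: T = 2π√(r³/μ) = 2π√((1.758×10⁶)³ / 7.128×10¹²).
r³/μ = 7.628×10⁵ s², so T = 2π × 8.734×10² = 5.488×10³ s.
Converting: 5.488×10³ s ÷ 3600 = 1.524 hours.

T ≈ 1.52 hours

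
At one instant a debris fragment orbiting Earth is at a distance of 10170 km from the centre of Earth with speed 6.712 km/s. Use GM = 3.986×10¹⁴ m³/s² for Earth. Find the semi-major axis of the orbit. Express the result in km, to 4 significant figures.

a ≈ 11960 km

r = 1.017×10⁷ m.
Specific orbital energy ε = v²/2 − μ/r = (6712)²/2 − 3.986×10¹⁴/1.017×10⁷ = -1.667×10⁷ J/kg.
Since ε = −μ/(2a), a = −μ/(2ε) = 1.196×10⁷ m = 11957 km.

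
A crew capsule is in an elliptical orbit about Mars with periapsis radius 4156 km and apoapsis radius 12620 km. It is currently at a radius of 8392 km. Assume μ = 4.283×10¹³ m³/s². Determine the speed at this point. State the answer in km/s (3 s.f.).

v ≈ 2.26 km/s

Semi-major axis a = (r_p + r_a)/2 = 8388.0 km = 8.388×10⁶ m.
Vis-viva: v² = μ(2/r − 1/a) = 4.283×10¹³ × (2.383×10⁻⁷ − 1.192×10⁻⁷) = 5.101×10⁶ m²/s².
v = 2259 m/s = 2.259 km/s.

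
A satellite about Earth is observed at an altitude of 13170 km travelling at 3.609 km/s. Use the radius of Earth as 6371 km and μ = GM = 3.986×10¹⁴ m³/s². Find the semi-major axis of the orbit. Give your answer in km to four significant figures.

a ≈ 14350 km

r = 6371 + 13170 = 19541 km = 1.954×10⁷ m.
Specific orbital energy ε = v²/2 − μ/r = (3609)²/2 − 3.986×10¹⁴/1.954×10⁷ = -1.389×10⁷ J/kg.
Since ε = −μ/(2a), a = −μ/(2ε) = 1.435×10⁷ m = 14353 km.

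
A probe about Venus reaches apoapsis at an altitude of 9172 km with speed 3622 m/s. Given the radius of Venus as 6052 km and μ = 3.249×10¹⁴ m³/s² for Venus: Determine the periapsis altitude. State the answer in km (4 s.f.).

periapsis altitude ≈ 703.6 km

r_a = 6052 + 9172 = 15224 km = 1.522×10⁷ m.
Specific energy ε = v²/2 − μ/r = -1.478×10⁷ J/kg, so a = −μ/(2ε) = 1.099×10⁷ m.
The apsides satisfy r_p + r_a = 2a, so the periapsis radius is 2a − r_a = 6.756×10⁶ m = 6755.6 km.
Periapsis altitude = 6755.6 − 6052 = 703.64 km.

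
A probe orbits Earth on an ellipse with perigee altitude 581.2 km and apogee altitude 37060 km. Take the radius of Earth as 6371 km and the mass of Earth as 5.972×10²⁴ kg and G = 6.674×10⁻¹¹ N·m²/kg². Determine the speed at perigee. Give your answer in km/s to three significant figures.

v ≈ 9.94 km/s

μ = GM = 6.674×10⁻¹¹ × 5.972×10²⁴ = 3.986×10¹⁴ m³/s².
r_p = 6371 + 581.2 = 6952.2 km = 6.9522×10⁶ m.
r_a = 6371 + 37060 = 43431 km = 4.3431×10⁷ m.
Semi-major axis a = (r_p + r_a)/2 = 25192 km = 2.519×10⁷ m.
Vis-viva: v² = μ(2/r − 1/a) = 3.986×10¹⁴ × (2.877×10⁻⁷ − 3.970×10⁻⁸) = 9.884×10⁷ m²/s².
v = 9942 m/s = 9.942 km/s.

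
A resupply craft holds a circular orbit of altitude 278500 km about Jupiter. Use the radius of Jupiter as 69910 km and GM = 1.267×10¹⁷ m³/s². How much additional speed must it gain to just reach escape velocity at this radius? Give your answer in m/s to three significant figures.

Δv ≈ 7900 m/s

r = 69910 + 278500 = 348410 km = 3.4841×10⁸ m.
Circular speed v_c = √(μ/r) = 19070 m/s.
Escape speed v_esc = √(2μ/r) = √2 × v_c = 26970 m/s.
Δv = v_esc − v_c = 7899 m/s.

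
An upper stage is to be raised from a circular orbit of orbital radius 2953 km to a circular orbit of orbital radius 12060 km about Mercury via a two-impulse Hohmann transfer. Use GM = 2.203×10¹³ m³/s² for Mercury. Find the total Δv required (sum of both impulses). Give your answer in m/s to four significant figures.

Δv_total ≈ 1235 m/s

r₁ = 2953 km = 2.953×10⁶ m.
r₂ = 12060 km = 1.206×10⁷ m.
Transfer ellipse a_t = (r₁ + r₂)/2 = 7.506×10⁶ m.
At r₁: circular v_c1 = √(μ/r₁) = 2731 m/s; transfer-periherm v_p = √[μ(2/r₁ − 1/a_t)] = 3462 m/s.
Δv₁ = v_p − v_c1 = 730.7 m/s.
At r₂: circular v_c2 = √(μ/r₂) = 1352 m/s; transfer-apoherm v_a = √[μ(2/r₂ − 1/a_t)] = 847.7 m/s.
Δv₂ = v_c2 − v_a = 503.8 m/s.
Total Δv = Δv₁ + Δv₂ = 1235 m/s.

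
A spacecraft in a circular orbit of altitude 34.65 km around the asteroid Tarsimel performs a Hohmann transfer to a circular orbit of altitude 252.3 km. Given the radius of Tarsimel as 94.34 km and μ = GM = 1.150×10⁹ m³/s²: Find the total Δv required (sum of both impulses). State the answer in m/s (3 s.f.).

Δv_total ≈ 34.8 m/s

r₁ = 94.34 + 34.65 = 128.99 km = 1.2899×10⁵ m.
r₂ = 94.34 + 252.3 = 346.64 km = 3.4664×10⁵ m.
Transfer ellipse a_t = (r₁ + r₂)/2 = 2.378×10⁵ m.
At r₁: circular v_c1 = √(μ/r₁) = 94.42 m/s; transfer-periapsis v_p = √[μ(2/r₁ − 1/a_t)] = 114.0 m/s.
Δv₁ = v_p − v_c1 = 19.57 m/s.
At r₂: circular v_c2 = √(μ/r₂) = 57.60 m/s; transfer-apoapsis v_a = √[μ(2/r₂ − 1/a_t)] = 42.42 m/s.
Δv₂ = v_c2 − v_a = 15.18 m/s.
Total Δv = Δv₁ + Δv₂ = 34.75 m/s.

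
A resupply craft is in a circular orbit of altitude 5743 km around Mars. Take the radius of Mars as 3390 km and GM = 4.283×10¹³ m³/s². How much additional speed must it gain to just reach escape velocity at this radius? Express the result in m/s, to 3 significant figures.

Δv ≈ 897 m/s

r = 3390 + 5743 = 9133.0 km = 9.1330×10⁶ m.
Circular speed v_c = √(μ/r) = 2166 m/s.
Escape speed v_esc = √(2μ/r) = √2 × v_c = 3063 m/s.
Δv = v_esc − v_c = 897.0 m/s.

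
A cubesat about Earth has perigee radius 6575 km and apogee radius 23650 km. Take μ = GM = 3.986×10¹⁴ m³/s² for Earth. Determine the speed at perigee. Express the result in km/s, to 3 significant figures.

Semi-major axis a = (r_p + r_a)/2 = 15112 km = 1.511×10⁷ m.
Vis-viva: v² = μ(2/r − 1/a) = 3.986×10¹⁴ × (3.042×10⁻⁷ − 6.617×10⁻⁸) = 9.487×10⁷ m²/s².
v = 9740 m/s = 9.740 km/s.

v ≈ 9.74 km/s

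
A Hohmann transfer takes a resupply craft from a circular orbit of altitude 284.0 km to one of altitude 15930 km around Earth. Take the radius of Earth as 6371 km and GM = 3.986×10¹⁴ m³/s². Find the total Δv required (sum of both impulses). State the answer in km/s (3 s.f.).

r₁ = 6371 + 284.0 = 6655.0 km = 6.6550×10⁶ m.
r₂ = 6371 + 15930 = 22301 km = 2.2301×10⁷ m.
Transfer ellipse a_t = (r₁ + r₂)/2 = 1.448×10⁷ m.
At r₁: circular v_c1 = √(μ/r₁) = 7739 m/s; transfer-perigee v_p = √[μ(2/r₁ − 1/a_t)] = 9605 m/s.
Δv₁ = v_p − v_c1 = 1866 m/s.
At r₂: circular v_c2 = √(μ/r₂) = 4228 m/s; transfer-apogee v_a = √[μ(2/r₂ − 1/a_t)] = 2866 m/s.
Δv₂ = v_c2 − v_a = 1361 m/s.
Total Δv = Δv₁ + Δv₂ = 3227 m/s = 3.227 km/s.

Δv_total ≈ 3.23 km/s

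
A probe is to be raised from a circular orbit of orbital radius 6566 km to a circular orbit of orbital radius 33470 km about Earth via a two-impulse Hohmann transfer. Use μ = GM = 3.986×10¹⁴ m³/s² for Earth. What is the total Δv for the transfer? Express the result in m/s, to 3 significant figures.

Δv_total ≈ 3760 m/s

r₁ = 6566 km = 6.566×10⁶ m.
r₂ = 33470 km = 3.347×10⁷ m.
Transfer ellipse a_t = (r₁ + r₂)/2 = 2.002×10⁷ m.
At r₁: circular v_c1 = √(μ/r₁) = 7791 m/s; transfer-perigee v_p = √[μ(2/r₁ − 1/a_t)] = 10070 m/s.
Δv₁ = v_p − v_c1 = 2283 m/s.
At r₂: circular v_c2 = √(μ/r₂) = 3451 m/s; transfer-apogee v_a = √[μ(2/r₂ − 1/a_t)] = 1976 m/s.
Δv₂ = v_c2 − v_a = 1475 m/s.
Total Δv = Δv₁ + Δv₂ = 3758 m/s.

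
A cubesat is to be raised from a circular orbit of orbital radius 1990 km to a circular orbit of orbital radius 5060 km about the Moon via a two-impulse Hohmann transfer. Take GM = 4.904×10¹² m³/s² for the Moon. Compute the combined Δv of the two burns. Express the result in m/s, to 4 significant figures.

r₁ = 1990 km = 1.990×10⁶ m.
r₂ = 5060 km = 5.060×10⁶ m.
Transfer ellipse a_t = (r₁ + r₂)/2 = 3.525×10⁶ m.
At r₁: circular v_c1 = √(μ/r₁) = 1570 m/s; transfer-perilune v_p = √[μ(2/r₁ − 1/a_t)] = 1881 m/s.
Δv₁ = v_p − v_c1 = 311.0 m/s.
At r₂: circular v_c2 = √(μ/r₂) = 984.5 m/s; transfer-apolune v_a = √[μ(2/r₂ − 1/a_t)] = 739.7 m/s.
Δv₂ = v_c2 − v_a = 244.8 m/s.
Total Δv = Δv₁ + Δv₂ = 555.8 m/s.

Δv_total ≈ 555.8 m/s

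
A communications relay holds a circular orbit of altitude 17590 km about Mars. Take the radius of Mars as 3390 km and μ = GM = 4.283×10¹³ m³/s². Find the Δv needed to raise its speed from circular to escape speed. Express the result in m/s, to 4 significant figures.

r = 3390 + 17590 = 20980 km = 2.0980×10⁷ m.
Circular speed v_c = √(μ/r) = 1429 m/s.
Escape speed v_esc = √(2μ/r) = √2 × v_c = 2021 m/s.
Δv = v_esc − v_c = 591.8 m/s.

Δv ≈ 591.8 m/s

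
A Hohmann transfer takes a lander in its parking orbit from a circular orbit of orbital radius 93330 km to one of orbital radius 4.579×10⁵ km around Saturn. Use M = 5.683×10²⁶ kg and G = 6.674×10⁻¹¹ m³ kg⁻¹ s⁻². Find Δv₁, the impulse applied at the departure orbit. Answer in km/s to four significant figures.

Δv ≈ 5.825 km/s

μ = GM = 6.674×10⁻¹¹ × 5.683×10²⁶ = 3.793×10¹⁶ m³/s².
r₁ = 93330 km = 9.333×10⁷ m.
r₂ = 4.579×10⁵ km = 4.579×10⁸ m.
Transfer ellipse a_t = (r₁ + r₂)/2 = 2.756×10⁸ m.
At r₁: circular v_c1 = √(μ/r₁) = 20160 m/s; transfer-perikrone v_p = √[μ(2/r₁ − 1/a_t)] = 25980 m/s.
Δv₁ = v_p − v_c1 = 5825 m/s.
= 5.825 km/s.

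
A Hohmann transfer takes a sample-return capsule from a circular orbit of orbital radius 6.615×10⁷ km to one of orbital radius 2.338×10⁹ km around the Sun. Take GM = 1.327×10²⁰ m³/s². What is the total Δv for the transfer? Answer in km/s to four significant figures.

r₁ = 6.615×10⁷ km = 6.615×10¹⁰ m.
r₂ = 2.338×10⁹ km = 2.338×10¹² m.
Transfer ellipse a_t = (r₁ + r₂)/2 = 1.202×10¹² m.
At r₁: circular v_c1 = √(μ/r₁) = 44790 m/s; transfer-perihelion v_p = √[μ(2/r₁ − 1/a_t)] = 62460 m/s.
Δv₁ = v_p − v_c1 = 17670 m/s.
At r₂: circular v_c2 = √(μ/r₂) = 7534 m/s; transfer-aphelion v_a = √[μ(2/r₂ − 1/a_t)] = 1767 m/s.
Δv₂ = v_c2 − v_a = 5766 m/s.
Total Δv = Δv₁ + Δv₂ = 23440 m/s = 23.44 km/s.

Δv_total ≈ 23.44 km/s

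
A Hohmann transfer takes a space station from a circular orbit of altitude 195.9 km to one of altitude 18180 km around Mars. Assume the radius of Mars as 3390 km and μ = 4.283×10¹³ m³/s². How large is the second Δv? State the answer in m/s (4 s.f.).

r₁ = 3390 + 195.9 = 3585.9 km = 3.5859×10⁶ m.
r₂ = 3390 + 18180 = 21570 km = 2.1570×10⁷ m.
Transfer ellipse a_t = (r₁ + r₂)/2 = 1.258×10⁷ m.
At r₁: circular v_c1 = √(μ/r₁) = 3456 m/s; transfer-periapsis v_p = √[μ(2/r₁ − 1/a_t)] = 4526 m/s.
At r₂: circular v_c2 = √(μ/r₂) = 1409 m/s; transfer-apoapsis v_a = √[μ(2/r₂ − 1/a_t)] = 752.4 m/s.
Δv₂ = v_c2 − v_a = 656.7 m/s.

Δv ≈ 656.7 m/s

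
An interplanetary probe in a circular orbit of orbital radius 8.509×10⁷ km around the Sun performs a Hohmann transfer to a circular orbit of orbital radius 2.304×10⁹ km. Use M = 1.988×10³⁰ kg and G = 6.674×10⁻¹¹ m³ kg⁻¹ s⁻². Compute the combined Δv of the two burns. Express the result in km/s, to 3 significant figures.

Δv_total ≈ 20.9 km/s

μ = GM = 6.674×10⁻¹¹ × 1.988×10³⁰ = 1.327×10²⁰ m³/s².
r₁ = 8.509×10⁷ km = 8.509×10¹⁰ m.
r₂ = 2.304×10⁹ km = 2.304×10¹² m.
Transfer ellipse a_t = (r₁ + r₂)/2 = 1.195×10¹² m.
At r₁: circular v_c1 = √(μ/r₁) = 39490 m/s; transfer-perihelion v_p = √[μ(2/r₁ − 1/a_t)] = 54840 m/s.
Δv₁ = v_p − v_c1 = 15350 m/s.
At r₂: circular v_c2 = √(μ/r₂) = 7589 m/s; transfer-aphelion v_a = √[μ(2/r₂ − 1/a_t)] = 2025 m/s.
Δv₂ = v_c2 − v_a = 5563 m/s.
Total Δv = Δv₁ + Δv₂ = 20920 m/s = 20.92 km/s.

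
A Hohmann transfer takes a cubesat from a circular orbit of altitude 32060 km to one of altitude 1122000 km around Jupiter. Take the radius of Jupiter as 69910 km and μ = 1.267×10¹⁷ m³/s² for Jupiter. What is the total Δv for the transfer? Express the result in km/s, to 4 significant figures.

r₁ = 69910 + 32060 = 101970 km = 1.0197×10⁸ m.
r₂ = 69910 + 1122000 = 1191900 km = 1.1919×10⁹ m.
Transfer ellipse a_t = (r₁ + r₂)/2 = 6.469×10⁸ m.
At r₁: circular v_c1 = √(μ/r₁) = 35250 m/s; transfer-perijove v_p = √[μ(2/r₁ − 1/a_t)] = 47850 m/s.
Δv₁ = v_p − v_c1 = 12600 m/s.
At r₂: circular v_c2 = √(μ/r₂) = 10310 m/s; transfer-apojove v_a = √[μ(2/r₂ − 1/a_t)] = 4093 m/s.
Δv₂ = v_c2 − v_a = 6217 m/s.
Total Δv = Δv₁ + Δv₂ = 18810 m/s = 18.81 km/s.

Δv_total ≈ 18.81 km/s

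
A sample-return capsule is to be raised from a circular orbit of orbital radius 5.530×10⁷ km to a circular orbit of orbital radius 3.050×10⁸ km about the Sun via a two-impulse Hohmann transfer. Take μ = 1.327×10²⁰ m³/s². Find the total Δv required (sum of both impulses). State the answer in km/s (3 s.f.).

Δv_total ≈ 24.1 km/s

r₁ = 5.530×10⁷ km = 5.530×10¹⁰ m.
r₂ = 3.050×10⁸ km = 3.050×10¹¹ m.
Transfer ellipse a_t = (r₁ + r₂)/2 = 1.802×10¹¹ m.
At r₁: circular v_c1 = √(μ/r₁) = 48990 m/s; transfer-perihelion v_p = √[μ(2/r₁ − 1/a_t)] = 63740 m/s.
Δv₁ = v_p − v_c1 = 14750 m/s.
At r₂: circular v_c2 = √(μ/r₂) = 20860 m/s; transfer-aphelion v_a = √[μ(2/r₂ − 1/a_t)] = 11560 m/s.
Δv₂ = v_c2 − v_a = 9302 m/s.
Total Δv = Δv₁ + Δv₂ = 24050 m/s = 24.05 km/s.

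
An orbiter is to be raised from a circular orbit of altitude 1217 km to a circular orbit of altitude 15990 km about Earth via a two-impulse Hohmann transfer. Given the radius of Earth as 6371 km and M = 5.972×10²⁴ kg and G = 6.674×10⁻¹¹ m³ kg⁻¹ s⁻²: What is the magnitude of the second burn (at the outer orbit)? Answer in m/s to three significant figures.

Δv ≈ 1220 m/s

μ = GM = 6.674×10⁻¹¹ × 5.972×10²⁴ = 3.986×10¹⁴ m³/s².
r₁ = 6371 + 1217 = 7588.0 km = 7.5880×10⁶ m.
r₂ = 6371 + 15990 = 22361 km = 2.2361×10⁷ m.
Transfer ellipse a_t = (r₁ + r₂)/2 = 1.497×10⁷ m.
At r₁: circular v_c1 = √(μ/r₁) = 7248 m/s; transfer-perigee v_p = √[μ(2/r₁ − 1/a_t)] = 8856 m/s.
At r₂: circular v_c2 = √(μ/r₂) = 4222 m/s; transfer-apogee v_a = √[μ(2/r₂ − 1/a_t)] = 3005 m/s.
Δv₂ = v_c2 − v_a = 1217 m/s.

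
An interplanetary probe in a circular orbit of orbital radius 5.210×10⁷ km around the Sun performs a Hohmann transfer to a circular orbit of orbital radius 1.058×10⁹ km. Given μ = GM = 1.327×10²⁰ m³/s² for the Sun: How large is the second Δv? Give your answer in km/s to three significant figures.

r₁ = 5.210×10⁷ km = 5.210×10¹⁰ m.
r₂ = 1.058×10⁹ km = 1.058×10¹² m.
Transfer ellipse a_t = (r₁ + r₂)/2 = 5.550×10¹¹ m.
At r₁: circular v_c1 = √(μ/r₁) = 50470 m/s; transfer-perihelion v_p = √[μ(2/r₁ − 1/a_t)] = 69680 m/s.
At r₂: circular v_c2 = √(μ/r₂) = 11200 m/s; transfer-aphelion v_a = √[μ(2/r₂ − 1/a_t)] = 3431 m/s.
Δv₂ = v_c2 − v_a = 7768 m/s.
= 7.768 km/s.

Δv ≈ 7.77 km/s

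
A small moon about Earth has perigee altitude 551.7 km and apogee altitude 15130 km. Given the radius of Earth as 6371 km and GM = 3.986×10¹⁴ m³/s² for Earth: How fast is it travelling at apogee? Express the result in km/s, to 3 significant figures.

v ≈ 3.01 km/s

r_p = 6371 + 551.7 = 6922.7 km = 6.9227×10⁶ m.
r_a = 6371 + 15130 = 21501 km = 2.1501×10⁷ m.
Semi-major axis a = (r_p + r_a)/2 = 14212 km = 1.421×10⁷ m.
Vis-viva: v² = μ(2/r − 1/a) = 3.986×10¹⁴ × (9.302×10⁻⁸ − 7.036×10⁻⁸) = 9.030×10⁶ m²/s².
v = 3005 m/s = 3.005 km/s.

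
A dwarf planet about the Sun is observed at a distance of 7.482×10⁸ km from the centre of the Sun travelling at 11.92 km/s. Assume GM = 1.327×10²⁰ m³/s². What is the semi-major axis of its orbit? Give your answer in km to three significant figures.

r = 7.482×10¹¹ m.
Vis-viva rearranged: 1/a = 2/r − v²/μ = 2.673×10⁻¹² − 1.071×10⁻¹² = 1.602×10⁻¹² m⁻¹.
a = 6.241×10¹¹ m = 6.2408×10⁸ km.

a ≈ 6.24×10⁸ km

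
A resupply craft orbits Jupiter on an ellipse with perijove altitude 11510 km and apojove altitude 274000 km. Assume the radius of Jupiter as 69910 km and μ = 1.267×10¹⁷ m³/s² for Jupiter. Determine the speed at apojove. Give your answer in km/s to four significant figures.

r_p = 69910 + 11510 = 81420 km = 8.1420×10⁷ m.
r_a = 69910 + 274000 = 343910 km = 3.4391×10⁸ m.
Semi-major axis a = (r_p + r_a)/2 = 2.1266×10⁵ km = 2.127×10⁸ m.
Vis-viva: v² = μ(2/r − 1/a) = 1.267×10¹⁷ × (5.815×10⁻⁹ − 4.702×10⁻⁹) = 1.410×10⁸ m²/s².
v = 11880 m/s = 11.88 km/s.

v ≈ 11.88 km/s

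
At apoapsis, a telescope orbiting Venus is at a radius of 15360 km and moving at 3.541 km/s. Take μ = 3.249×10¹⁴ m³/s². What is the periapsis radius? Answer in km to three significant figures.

periapsis radius ≈ 6470 km

r_a = 1.536×10⁷ m.
Specific energy ε = v²/2 − μ/r = -1.488×10⁷ J/kg, so a = −μ/(2ε) = 1.092×10⁷ m.
The apsides satisfy r_p + r_a = 2a, so the periapsis radius is 2a − r_a = 6.470×10⁶ m = 6470.3 km.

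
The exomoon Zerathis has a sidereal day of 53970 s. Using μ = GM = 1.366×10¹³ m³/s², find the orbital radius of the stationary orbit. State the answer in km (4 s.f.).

r_sync ≈ 10030 km

A synchronous orbit has period T, so by Kepler's third law a = (μT²/4π²)^(1/3).
μT²/4π² = 1.366×10¹³ × (5.397×10⁴)² / 39.48 = 1.008×10²¹ m³.
a = 1.003×10⁷ m = 10026 km.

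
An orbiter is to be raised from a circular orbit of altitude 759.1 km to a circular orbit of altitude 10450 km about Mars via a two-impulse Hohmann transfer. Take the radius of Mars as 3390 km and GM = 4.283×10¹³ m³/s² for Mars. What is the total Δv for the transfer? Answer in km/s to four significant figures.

r₁ = 3390 + 759.1 = 4149.1 km = 4.1491×10⁶ m.
r₂ = 3390 + 10450 = 13840 km = 1.3840×10⁷ m.
Transfer ellipse a_t = (r₁ + r₂)/2 = 8.995×10⁶ m.
At r₁: circular v_c1 = √(μ/r₁) = 3213 m/s; transfer-periapsis v_p = √[μ(2/r₁ − 1/a_t)] = 3985 m/s.
Δv₁ = v_p − v_c1 = 772.5 m/s.
At r₂: circular v_c2 = √(μ/r₂) = 1759 m/s; transfer-apoapsis v_a = √[μ(2/r₂ − 1/a_t)] = 1195 m/s.
Δv₂ = v_c2 − v_a = 564.4 m/s.
Total Δv = Δv₁ + Δv₂ = 1337 m/s = 1.337 km/s.

Δv_total ≈ 1.337 km/s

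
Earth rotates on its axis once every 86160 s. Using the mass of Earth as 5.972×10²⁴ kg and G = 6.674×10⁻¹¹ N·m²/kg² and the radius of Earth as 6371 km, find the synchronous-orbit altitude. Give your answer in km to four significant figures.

h_sync ≈ 35790 km

μ = GM = 6.674×10⁻¹¹ × 5.972×10²⁴ = 3.986×10¹⁴ m³/s².
A synchronous orbit has period T, so by Kepler's third law a = (μT²/4π²)^(1/3).
μT²/4π² = 3.986×10¹⁴ × (8.616×10⁴)² / 39.48 = 7.495×10²² m³.
a = 4.216×10⁷ m = 42162 km.
Altitude h = a − R = 42162 − 6371 = 35791 km.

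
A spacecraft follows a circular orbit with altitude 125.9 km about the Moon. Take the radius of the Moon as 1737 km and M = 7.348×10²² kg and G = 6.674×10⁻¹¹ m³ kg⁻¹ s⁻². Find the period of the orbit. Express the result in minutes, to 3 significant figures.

μ = GM = 6.674×10⁻¹¹ × 7.348×10²² = 4.904×10¹² m³/s².
r = 1737 + 125.9 = 1862.9 km = 1.8629×10⁶ m.
Kepler's third law: T = 2π√(r³/μ) = 2π√((1.863×10⁶)³ / 4.904×10¹²).
r³/μ = 1.318×10⁶ s², so T = 2π × 1.148×10³ = 7.214×10³ s.
Converting: 7.214×10³ s ÷ 60.00 = 120.2 minutes.

T ≈ 120 minutes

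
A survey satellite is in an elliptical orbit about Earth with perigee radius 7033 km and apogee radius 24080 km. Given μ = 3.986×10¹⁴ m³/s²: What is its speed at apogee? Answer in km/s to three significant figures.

v ≈ 2.74 km/s

Semi-major axis a = (r_p + r_a)/2 = 15556 km = 1.556×10⁷ m.
Vis-viva: v² = μ(2/r − 1/a) = 3.986×10¹⁴ × (8.306×10⁻⁸ − 6.428×10⁻⁸) = 7.484×10⁶ m²/s².
v = 2736 m/s = 2.736 km/s.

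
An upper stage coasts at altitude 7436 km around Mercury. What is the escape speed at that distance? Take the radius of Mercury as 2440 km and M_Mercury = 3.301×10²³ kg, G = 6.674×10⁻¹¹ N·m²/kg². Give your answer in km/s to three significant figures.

v_esc ≈ 2.11 km/s

μ = GM = 6.674×10⁻¹¹ × 3.301×10²³ = 2.203×10¹³ m³/s².
r = 2440 + 7436 = 9876.0 km = 9.8760×10⁶ m.
Escape speed v_esc = √(2μ/r) = √(2 × 2.203×10¹³ / 9.876×10⁶) = √(4.461×10⁶) = 2112 m/s.
= 2.112 km/s.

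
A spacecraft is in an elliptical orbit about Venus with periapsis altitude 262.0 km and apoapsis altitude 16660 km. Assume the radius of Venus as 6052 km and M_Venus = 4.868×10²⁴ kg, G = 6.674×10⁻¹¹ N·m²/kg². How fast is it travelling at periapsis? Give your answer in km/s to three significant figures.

μ = GM = 6.674×10⁻¹¹ × 4.868×10²⁴ = 3.249×10¹⁴ m³/s².
r_p = 6052 + 262.0 = 6314.0 km = 6.3140×10⁶ m.
r_a = 6052 + 16660 = 22712 km = 2.2712×10⁷ m.
Semi-major axis a = (r_p + r_a)/2 = 14513 km = 1.451×10⁷ m.
Vis-viva: v² = μ(2/r − 1/a) = 3.249×10¹⁴ × (3.168×10⁻⁷ − 6.890×10⁻⁸) = 8.052×10⁷ m²/s².
v = 8974 m/s = 8.974 km/s.

v ≈ 8.97 km/s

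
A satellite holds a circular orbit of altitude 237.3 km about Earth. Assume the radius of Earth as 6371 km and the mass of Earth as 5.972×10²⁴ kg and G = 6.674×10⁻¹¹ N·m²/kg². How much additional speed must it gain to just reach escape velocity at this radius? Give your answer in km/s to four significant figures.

Δv ≈ 3.217 km/s

μ = GM = 6.674×10⁻¹¹ × 5.972×10²⁴ = 3.986×10¹⁴ m³/s².
r = 6371 + 237.3 = 6608.3 km = 6.6083×10⁶ m.
Circular speed v_c = √(μ/r) = 7766 m/s.
Escape speed v_esc = √(2μ/r) = √2 × v_c = 10980 m/s.
Δv = v_esc − v_c = 3217 m/s = 3.217 km/s.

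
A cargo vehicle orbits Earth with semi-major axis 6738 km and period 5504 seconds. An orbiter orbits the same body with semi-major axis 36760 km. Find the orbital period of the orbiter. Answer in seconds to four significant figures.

T₂ ≈ 70140 seconds

Kepler's third law: T² ∝ a³, so T₂ = T₁ (a₂/a₁)^(3/2).
a₂/a₁ = 5.456, (a₂/a₁)^(3/2) = 12.74.
T₂ = 5504 × 12.74 = 70140 seconds.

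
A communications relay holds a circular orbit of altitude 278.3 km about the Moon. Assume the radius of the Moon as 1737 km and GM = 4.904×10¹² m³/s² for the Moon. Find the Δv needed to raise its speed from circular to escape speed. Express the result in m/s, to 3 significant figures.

r = 1737 + 278.3 = 2015.3 km = 2.0153×10⁶ m.
Circular speed v_c = √(μ/r) = 1560 m/s.
Escape speed v_esc = √(2μ/r) = √2 × v_c = 2206 m/s.
Δv = v_esc − v_c = 646.1 m/s.

Δv ≈ 646 m/s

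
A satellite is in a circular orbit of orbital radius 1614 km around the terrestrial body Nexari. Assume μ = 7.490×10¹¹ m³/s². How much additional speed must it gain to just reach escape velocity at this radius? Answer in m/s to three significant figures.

r = 1614 km = 1.614×10⁶ m.
Circular speed v_c = √(μ/r) = 681.2 m/s.
Escape speed v_esc = √(2μ/r) = √2 × v_c = 963.4 m/s.
Δv = v_esc − v_c = 282.2 m/s.

Δv ≈ 282 m/s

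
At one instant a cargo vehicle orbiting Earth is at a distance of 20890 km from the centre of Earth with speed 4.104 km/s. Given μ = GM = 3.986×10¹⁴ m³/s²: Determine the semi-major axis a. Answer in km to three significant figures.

a ≈ 18700 km

r = 2.089×10⁷ m.
Vis-viva rearranged: 1/a = 2/r − v²/μ = 9.574×10⁻⁸ − 4.225×10⁻⁸ = 5.348×10⁻⁸ m⁻¹.
a = 1.870×10⁷ m = 18697 km.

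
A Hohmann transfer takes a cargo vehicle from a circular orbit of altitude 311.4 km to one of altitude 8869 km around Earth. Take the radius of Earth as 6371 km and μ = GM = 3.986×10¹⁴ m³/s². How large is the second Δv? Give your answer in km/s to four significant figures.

Δv ≈ 1.121 km/s

r₁ = 6371 + 311.4 = 6682.4 km = 6.6824×10⁶ m.
r₂ = 6371 + 8869 = 15240 km = 1.5240×10⁷ m.
Transfer ellipse a_t = (r₁ + r₂)/2 = 1.096×10⁷ m.
At r₁: circular v_c1 = √(μ/r₁) = 7723 m/s; transfer-perigee v_p = √[μ(2/r₁ − 1/a_t)] = 9107 m/s.
At r₂: circular v_c2 = √(μ/r₂) = 5114 m/s; transfer-apogee v_a = √[μ(2/r₂ − 1/a_t)] = 3993 m/s.
Δv₂ = v_c2 − v_a = 1121 m/s.
= 1.121 km/s.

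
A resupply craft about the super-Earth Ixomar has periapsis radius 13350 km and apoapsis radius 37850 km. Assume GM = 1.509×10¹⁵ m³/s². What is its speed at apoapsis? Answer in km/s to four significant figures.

Semi-major axis a = (r_p + r_a)/2 = 25600 km = 2.560×10⁷ m.
Vis-viva: v² = μ(2/r − 1/a) = 1.509×10¹⁵ × (5.284×10⁻⁸ − 3.906×10⁻⁸) = 2.079×10⁷ m²/s².
v = 4560 m/s = 4.560 km/s.

v ≈ 4.560 km/s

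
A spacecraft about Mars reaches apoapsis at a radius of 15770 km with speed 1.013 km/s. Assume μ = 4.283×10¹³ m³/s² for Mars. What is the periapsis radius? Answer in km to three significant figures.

r_a = 1.577×10⁷ m.
Specific energy ε = v²/2 − μ/r = -2.203×10⁶ J/kg, so a = −μ/(2ε) = 9.722×10⁶ m.
The apsides satisfy r_p + r_a = 2a, so the periapsis radius is 2a − r_a = 3.673×10⁶ m = 3673.2 km.

periapsis radius ≈ 3670 km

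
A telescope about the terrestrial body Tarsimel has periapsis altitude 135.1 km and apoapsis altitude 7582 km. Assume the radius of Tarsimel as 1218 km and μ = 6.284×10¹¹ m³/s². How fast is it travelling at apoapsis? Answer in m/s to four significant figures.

v ≈ 138.0 m/s

r_p = 1218 + 135.1 = 1353.1 km = 1.3531×10⁶ m.
r_a = 1218 + 7582 = 8800.0 km = 8.8000×10⁶ m.
Semi-major axis a = (r_p + r_a)/2 = 5076.6 km = 5.077×10⁶ m.
Vis-viva: v² = μ(2/r − 1/a) = 6.284×10¹¹ × (2.273×10⁻⁷ − 1.970×10⁻⁷) = 1.903×10⁴ m²/s².
v = 138.0 m/s.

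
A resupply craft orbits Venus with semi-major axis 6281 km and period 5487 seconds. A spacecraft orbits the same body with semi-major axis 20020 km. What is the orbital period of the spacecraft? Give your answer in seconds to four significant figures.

T₂ ≈ 31220 seconds

Kepler's third law: T² ∝ a³, so T₂ = T₁ (a₂/a₁)^(3/2).
a₂/a₁ = 3.187, (a₂/a₁)^(3/2) = 5.691.
T₂ = 5487 × 5.691 = 31220 seconds.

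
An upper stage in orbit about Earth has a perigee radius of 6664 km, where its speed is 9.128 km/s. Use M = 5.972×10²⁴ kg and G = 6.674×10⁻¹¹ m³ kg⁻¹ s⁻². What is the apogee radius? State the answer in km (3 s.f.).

μ = GM = 6.674×10⁻¹¹ × 5.972×10²⁴ = 3.986×10¹⁴ m³/s².
r_p = 6.664×10⁶ m.
Specific energy ε = v²/2 − μ/r = -1.815×10⁷ J/kg, so a = −μ/(2ε) = 1.098×10⁷ m.
The apsides satisfy r_p + r_a = 2a, so the apogee radius is 2a − r_p = 1.530×10⁷ m = 15297 km.

apogee radius ≈ 15300 km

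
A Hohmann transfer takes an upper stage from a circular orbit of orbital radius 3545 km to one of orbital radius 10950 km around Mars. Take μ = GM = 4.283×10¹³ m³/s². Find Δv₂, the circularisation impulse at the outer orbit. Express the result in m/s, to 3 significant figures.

r₁ = 3545 km = 3.545×10⁶ m.
r₂ = 10950 km = 1.095×10⁷ m.
Transfer ellipse a_t = (r₁ + r₂)/2 = 7.248×10⁶ m.
At r₁: circular v_c1 = √(μ/r₁) = 3476 m/s; transfer-periapsis v_p = √[μ(2/r₁ − 1/a_t)] = 4272 m/s.
At r₂: circular v_c2 = √(μ/r₂) = 1978 m/s; transfer-apoapsis v_a = √[μ(2/r₂ − 1/a_t)] = 1383 m/s.
Δv₂ = v_c2 − v_a = 594.5 m/s.

Δv ≈ 595 m/s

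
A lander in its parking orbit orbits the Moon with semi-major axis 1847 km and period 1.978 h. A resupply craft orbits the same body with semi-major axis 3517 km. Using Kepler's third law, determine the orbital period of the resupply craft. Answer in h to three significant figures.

Kepler's third law: T² ∝ a³, so T₂ = T₁ (a₂/a₁)^(3/2).
a₂/a₁ = 1.904, (a₂/a₁)^(3/2) = 2.628.
T₂ = 1.978 × 2.628 = 5.197 h.

T₂ ≈ 5.20 h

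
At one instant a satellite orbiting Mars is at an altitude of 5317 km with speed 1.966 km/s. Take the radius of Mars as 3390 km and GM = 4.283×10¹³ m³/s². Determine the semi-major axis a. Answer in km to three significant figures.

a ≈ 7170 km

r = 3390 + 5317 = 8707.0 km = 8.707×10⁶ m.
Vis-viva rearranged: 1/a = 2/r − v²/μ = 2.297×10⁻⁷ − 9.024×10⁻⁸ = 1.395×10⁻⁷ m⁻¹.
a = 7.171×10⁶ m = 7170.7 km.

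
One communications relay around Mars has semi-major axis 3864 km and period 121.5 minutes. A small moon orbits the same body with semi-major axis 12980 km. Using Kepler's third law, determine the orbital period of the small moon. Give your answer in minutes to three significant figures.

T₂ ≈ 748 minutes

Kepler's third law: T² ∝ a³, so T₂ = T₁ (a₂/a₁)^(3/2).
a₂/a₁ = 3.359, (a₂/a₁)^(3/2) = 6.157.
T₂ = 121.5 × 6.157 = 748.1 minutes.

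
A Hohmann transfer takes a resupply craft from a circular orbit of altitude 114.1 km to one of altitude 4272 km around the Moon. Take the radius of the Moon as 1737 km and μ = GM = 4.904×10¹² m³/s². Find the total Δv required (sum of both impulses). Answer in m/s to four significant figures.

Δv_total ≈ 668.4 m/s

r₁ = 1737 + 114.1 = 1851.1 km = 1.8511×10⁶ m.
r₂ = 1737 + 4272 = 6009.0 km = 6.0090×10⁶ m.
Transfer ellipse a_t = (r₁ + r₂)/2 = 3.930×10⁶ m.
At r₁: circular v_c1 = √(μ/r₁) = 1628 m/s; transfer-perilune v_p = √[μ(2/r₁ − 1/a_t)] = 2013 m/s.
Δv₁ = v_p − v_c1 = 385.0 m/s.
At r₂: circular v_c2 = √(μ/r₂) = 903.4 m/s; transfer-apolune v_a = √[μ(2/r₂ − 1/a_t)] = 620.0 m/s.
Δv₂ = v_c2 − v_a = 283.4 m/s.
Total Δv = Δv₁ + Δv₂ = 668.4 m/s.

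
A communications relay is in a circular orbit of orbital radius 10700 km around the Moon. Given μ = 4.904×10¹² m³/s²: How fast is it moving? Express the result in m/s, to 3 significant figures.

r = 10700 km = 1.070×10⁷ m.
For a circular orbit v = √(μ/r) = √(4.904×10¹² / 1.070×10⁷) = √(4.583×10⁵) = 677.0 m/s.

v ≈ 677 m/s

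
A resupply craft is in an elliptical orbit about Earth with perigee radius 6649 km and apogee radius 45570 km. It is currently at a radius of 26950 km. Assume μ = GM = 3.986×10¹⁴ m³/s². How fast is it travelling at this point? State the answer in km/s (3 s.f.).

Semi-major axis a = (r_p + r_a)/2 = 26110 km = 2.611×10⁷ m.
Vis-viva: v² = μ(2/r − 1/a) = 3.986×10¹⁴ × (7.421×10⁻⁸ − 3.830×10⁻⁸) = 1.431×10⁷ m²/s².
v = 3783 m/s = 3.783 km/s.

v ≈ 3.78 km/s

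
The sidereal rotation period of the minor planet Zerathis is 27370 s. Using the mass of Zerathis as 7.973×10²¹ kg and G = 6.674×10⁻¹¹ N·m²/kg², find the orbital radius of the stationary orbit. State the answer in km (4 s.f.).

μ = GM = 6.674×10⁻¹¹ × 7.973×10²¹ = 5.321×10¹¹ m³/s².
A synchronous orbit has period T, so by Kepler's third law a = (μT²/4π²)^(1/3).
μT²/4π² = 5.321×10¹¹ × (2.737×10⁴)² / 39.48 = 1.010×10¹⁹ m³.
a = 2.161×10⁶ m = 2161.4 km.

r_sync ≈ 2161 km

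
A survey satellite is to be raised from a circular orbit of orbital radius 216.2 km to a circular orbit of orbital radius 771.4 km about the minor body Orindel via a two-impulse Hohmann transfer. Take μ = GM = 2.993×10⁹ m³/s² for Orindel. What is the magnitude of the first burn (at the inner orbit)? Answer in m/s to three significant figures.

Δv ≈ 29.4 m/s

r₁ = 216.2 km = 2.162×10⁵ m.
r₂ = 771.4 km = 7.714×10⁵ m.
Transfer ellipse a_t = (r₁ + r₂)/2 = 4.938×10⁵ m.
At r₁: circular v_c1 = √(μ/r₁) = 117.7 m/s; transfer-periapsis v_p = √[μ(2/r₁ − 1/a_t)] = 147.1 m/s.
Δv₁ = v_p − v_c1 = 29.40 m/s.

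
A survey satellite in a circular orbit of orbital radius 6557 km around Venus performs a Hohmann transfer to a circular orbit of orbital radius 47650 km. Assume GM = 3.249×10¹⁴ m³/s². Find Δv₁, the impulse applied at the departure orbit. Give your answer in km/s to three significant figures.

r₁ = 6557 km = 6.557×10⁶ m.
r₂ = 47650 km = 4.765×10⁷ m.
Transfer ellipse a_t = (r₁ + r₂)/2 = 2.710×10⁷ m.
At r₁: circular v_c1 = √(μ/r₁) = 7039 m/s; transfer-periapsis v_p = √[μ(2/r₁ − 1/a_t)] = 9333 m/s.
Δv₁ = v_p − v_c1 = 2294 m/s.
= 2.294 km/s.

Δv ≈ 2.29 km/s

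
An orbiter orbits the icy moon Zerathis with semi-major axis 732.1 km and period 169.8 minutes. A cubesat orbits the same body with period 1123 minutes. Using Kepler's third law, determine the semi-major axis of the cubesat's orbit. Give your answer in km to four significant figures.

Kepler's third law: a³ ∝ T², so a₂ = a₁ (T₂/T₁)^(2/3).
T₂/T₁ = 6.614, (T₂/T₁)^(2/3) = 3.523.
a₂ = 732.1 × 3.523 = 2579 km.

a₂ ≈ 2579 km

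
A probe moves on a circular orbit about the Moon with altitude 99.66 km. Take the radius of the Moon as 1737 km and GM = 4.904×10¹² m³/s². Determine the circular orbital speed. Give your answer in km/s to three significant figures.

v ≈ 1.63 km/s

r = 1737 + 99.66 = 1836.7 km = 1.8367×10⁶ m.
For a circular orbit v = √(μ/r) = √(4.904×10¹² / 1.837×10⁶) = √(2.670×10⁶) = 1634 m/s.
That is 1.634 km/s.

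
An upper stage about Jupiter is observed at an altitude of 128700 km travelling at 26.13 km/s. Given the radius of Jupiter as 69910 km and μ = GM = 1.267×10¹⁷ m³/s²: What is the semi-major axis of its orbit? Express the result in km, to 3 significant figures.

r = 69910 + 128700 = 1.9861×10⁵ km = 1.986×10⁸ m.
Specific orbital energy ε = v²/2 − μ/r = (26130)²/2 − 1.267×10¹⁷/1.986×10⁸ = -2.965×10⁸ J/kg.
Since ε = −μ/(2a), a = −μ/(2ε) = 2.136×10⁸ m = 2.1363×10⁵ km.

a ≈ 2.14×10⁵ km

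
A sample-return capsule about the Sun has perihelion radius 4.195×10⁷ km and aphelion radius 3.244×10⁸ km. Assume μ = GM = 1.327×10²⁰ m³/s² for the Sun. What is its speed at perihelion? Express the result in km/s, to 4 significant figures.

Semi-major axis a = (r_p + r_a)/2 = 1.8318×10⁸ km = 1.832×10¹¹ m.
Vis-viva: v² = μ(2/r − 1/a) = 1.327×10²⁰ × (4.768×10⁻¹¹ − 5.459×10⁻¹²) = 5.602×10⁹ m²/s².
v = 74850 m/s = 74.85 km/s.

v ≈ 74.85 km/s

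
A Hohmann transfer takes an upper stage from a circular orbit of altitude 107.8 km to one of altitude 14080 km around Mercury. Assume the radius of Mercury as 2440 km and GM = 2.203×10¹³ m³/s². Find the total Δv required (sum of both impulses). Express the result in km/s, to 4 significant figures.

Δv_total ≈ 1.488 km/s

r₁ = 2440 + 107.8 = 2547.8 km = 2.5478×10⁶ m.
r₂ = 2440 + 14080 = 16520 km = 1.6520×10⁷ m.
Transfer ellipse a_t = (r₁ + r₂)/2 = 9.534×10⁶ m.
At r₁: circular v_c1 = √(μ/r₁) = 2941 m/s; transfer-periherm v_p = √[μ(2/r₁ − 1/a_t)] = 3871 m/s.
Δv₁ = v_p − v_c1 = 930.2 m/s.
At r₂: circular v_c2 = √(μ/r₂) = 1155 m/s; transfer-apoherm v_a = √[μ(2/r₂ − 1/a_t)] = 597.0 m/s.
Δv₂ = v_c2 − v_a = 557.8 m/s.
Total Δv = Δv₁ + Δv₂ = 1488 m/s = 1.488 km/s.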